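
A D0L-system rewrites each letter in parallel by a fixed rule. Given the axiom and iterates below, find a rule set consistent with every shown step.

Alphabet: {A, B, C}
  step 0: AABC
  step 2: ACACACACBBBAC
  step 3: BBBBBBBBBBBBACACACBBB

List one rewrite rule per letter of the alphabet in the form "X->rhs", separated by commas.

A->BB, B->AC, C->B

  step 2 ⇒ step 3: ACACACACBBBAC ⇒ BB·B·BB·B·BB·B·BB·B·AC·AC·AC·BB·B
    A ↦ BB
    B ↦ AC
    C ↦ B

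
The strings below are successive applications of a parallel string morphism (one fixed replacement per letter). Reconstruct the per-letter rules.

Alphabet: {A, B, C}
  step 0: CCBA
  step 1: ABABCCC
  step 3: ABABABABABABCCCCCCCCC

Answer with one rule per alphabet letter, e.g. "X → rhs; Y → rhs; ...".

  step 0 ⇒ step 1: CCBA ⇒ AB·AB·CC·C
    A ↦ C
    B ↦ CC
    C ↦ AB

A->C, B->CC, C->AB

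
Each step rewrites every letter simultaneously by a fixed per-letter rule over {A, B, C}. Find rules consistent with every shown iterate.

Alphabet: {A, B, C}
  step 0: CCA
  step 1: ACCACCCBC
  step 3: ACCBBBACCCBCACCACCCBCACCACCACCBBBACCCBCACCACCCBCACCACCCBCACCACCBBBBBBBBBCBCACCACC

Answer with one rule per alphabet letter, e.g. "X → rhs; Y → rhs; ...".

A->CBC, B->BBB, C->ACC

  step 0 ⇒ step 1: CCA ⇒ ACC·ACC·CBC
    A ↦ CBC
    C ↦ ACC
    B ↦ BBB  (constrained at step 1)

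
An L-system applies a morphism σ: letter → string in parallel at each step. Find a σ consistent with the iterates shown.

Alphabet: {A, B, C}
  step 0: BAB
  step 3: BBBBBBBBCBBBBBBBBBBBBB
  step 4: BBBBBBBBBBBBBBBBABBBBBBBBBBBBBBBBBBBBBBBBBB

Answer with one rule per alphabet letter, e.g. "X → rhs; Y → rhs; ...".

A->CB, B->BB, C->A

  step 3 ⇒ step 4: BBBBBBBBCBBBBBBBBBBBBB ⇒ BB·BB·BB·BB·BB·BB·BB·BB·A·BB·BB·BB·BB·BB·BB·BB·BB·BB·BB·BB·BB·BB
    B ↦ BB
    C ↦ A
    A ↦ CB  (constrained at step 0)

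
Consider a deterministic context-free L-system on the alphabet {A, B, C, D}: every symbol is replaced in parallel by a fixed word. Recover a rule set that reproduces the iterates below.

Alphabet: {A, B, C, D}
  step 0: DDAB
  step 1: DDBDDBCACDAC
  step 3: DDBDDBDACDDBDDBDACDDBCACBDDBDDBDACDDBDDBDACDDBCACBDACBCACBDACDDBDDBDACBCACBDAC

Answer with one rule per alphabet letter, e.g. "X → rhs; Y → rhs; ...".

A->CAC, B->DAC, C->B, D->DDB

  step 0 ⇒ step 1: DDAB ⇒ DDB·DDB·CAC·DAC
    A ↦ CAC
    B ↦ DAC
    D ↦ DDB
    C ↦ B  (constrained at step 1)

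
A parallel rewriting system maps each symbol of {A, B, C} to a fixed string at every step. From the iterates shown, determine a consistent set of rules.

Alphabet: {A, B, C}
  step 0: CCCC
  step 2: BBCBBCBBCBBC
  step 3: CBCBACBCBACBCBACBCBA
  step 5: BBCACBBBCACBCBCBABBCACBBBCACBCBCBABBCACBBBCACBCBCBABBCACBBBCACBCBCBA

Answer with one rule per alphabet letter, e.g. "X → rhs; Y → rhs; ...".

  step 2 ⇒ step 3: BBCBBCBBCBBC ⇒ CB·CB·A·CB·CB·A·CB·CB·A·CB·CB·A
    B ↦ CB
    C ↦ A
    A ↦ BBC  (constrained at step 3)

A->BBC, B->CB, C->A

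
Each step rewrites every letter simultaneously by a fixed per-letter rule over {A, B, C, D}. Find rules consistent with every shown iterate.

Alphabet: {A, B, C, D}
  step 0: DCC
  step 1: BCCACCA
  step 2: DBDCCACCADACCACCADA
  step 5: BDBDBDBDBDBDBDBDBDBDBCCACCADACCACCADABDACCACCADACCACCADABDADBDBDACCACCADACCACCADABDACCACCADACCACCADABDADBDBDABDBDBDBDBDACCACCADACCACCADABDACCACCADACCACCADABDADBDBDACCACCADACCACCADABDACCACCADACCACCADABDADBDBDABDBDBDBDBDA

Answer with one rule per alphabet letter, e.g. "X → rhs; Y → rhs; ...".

  step 1 ⇒ step 2: BCCACCA ⇒ DBD·CCA·CCA·DA·CCA·CCA·DA
    A ↦ DA
    B ↦ DBD
    C ↦ CCA
  step 0 ⇒ step 1: DCC ⇒ B·CCA·CCA
    D ↦ B

A->DA, B->DBD, C->CCA, D->B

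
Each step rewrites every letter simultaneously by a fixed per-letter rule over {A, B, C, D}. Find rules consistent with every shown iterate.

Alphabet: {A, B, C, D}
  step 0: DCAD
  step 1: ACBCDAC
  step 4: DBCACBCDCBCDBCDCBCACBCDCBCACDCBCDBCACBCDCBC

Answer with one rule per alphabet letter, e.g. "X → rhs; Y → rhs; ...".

A->D, B->DC, C->BC, D->AC

  step 0 ⇒ step 1: DCAD ⇒ AC·BC·D·AC
    A ↦ D
    C ↦ BC
    D ↦ AC
    B ↦ DC  (constrained at step 1)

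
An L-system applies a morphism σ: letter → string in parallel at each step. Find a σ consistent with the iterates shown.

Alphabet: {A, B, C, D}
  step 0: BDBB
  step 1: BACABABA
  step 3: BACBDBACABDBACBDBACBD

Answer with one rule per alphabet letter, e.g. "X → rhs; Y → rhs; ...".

  step 0 ⇒ step 1: BDBB ⇒ BA·CA·BA·BA
    B ↦ BA
    D ↦ CA
    A ↦ C  (constrained at step 1)
    C ↦ BD  (constrained at step 1)

A->C, B->BA, C->BD, D->CA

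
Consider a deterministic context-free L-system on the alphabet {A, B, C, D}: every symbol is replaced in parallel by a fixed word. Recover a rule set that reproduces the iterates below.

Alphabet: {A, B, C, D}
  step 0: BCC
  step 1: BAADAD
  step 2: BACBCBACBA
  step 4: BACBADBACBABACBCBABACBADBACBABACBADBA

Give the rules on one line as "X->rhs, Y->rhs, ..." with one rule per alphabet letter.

A->CB, B->BA, C->AD, D->A

  step 1 ⇒ step 2: BAADAD ⇒ BA·CB·CB·A·CB·A
    A ↦ CB
    B ↦ BA
    D ↦ A
  step 0 ⇒ step 1: BCC ⇒ BA·AD·AD
    C ↦ AD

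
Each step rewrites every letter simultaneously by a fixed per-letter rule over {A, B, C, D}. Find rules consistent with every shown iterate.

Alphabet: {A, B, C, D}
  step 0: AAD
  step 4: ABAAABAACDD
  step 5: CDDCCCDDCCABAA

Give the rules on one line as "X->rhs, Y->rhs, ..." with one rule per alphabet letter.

A->C, B->DD, C->AB, D->A

  step 4 ⇒ step 5: ABAAABAACDD ⇒ C·DD·C·C·C·DD·C·C·AB·A·A
    A ↦ C
    B ↦ DD
    C ↦ AB
    D ↦ A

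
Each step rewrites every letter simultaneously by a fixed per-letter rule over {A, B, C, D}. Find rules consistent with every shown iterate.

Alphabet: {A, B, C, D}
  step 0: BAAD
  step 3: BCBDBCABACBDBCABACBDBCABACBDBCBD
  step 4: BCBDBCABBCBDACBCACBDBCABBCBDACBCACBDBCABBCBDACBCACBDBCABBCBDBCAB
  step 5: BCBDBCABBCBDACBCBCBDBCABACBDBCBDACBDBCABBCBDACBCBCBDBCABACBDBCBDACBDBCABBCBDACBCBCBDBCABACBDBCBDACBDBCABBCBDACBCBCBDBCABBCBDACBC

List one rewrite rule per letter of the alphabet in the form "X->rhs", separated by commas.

  step 4 ⇒ step 5: BCBDBCABBCBDACBCACBDBCABBCBDACBCACBDBCABBCBDACBCACBDBCABBCBDBCAB ⇒ BC·BD·BC·AB·BC·BD·AC·BC·BC·BD·BC·AB·AC·BD·BC·BD·AC·BD·BC·AB·BC·BD·AC·BC·BC·BD·BC·AB·AC·BD·BC·BD·AC·BD·BC·AB·BC·BD·AC·BC·BC·BD·BC·AB·AC·BD·BC·BD·AC·BD·BC·AB·BC·BD·AC·BC·BC·BD·BC·AB·BC·BD·AC·BC
    A ↦ AC
    B ↦ BC
    C ↦ BD
    D ↦ AB

A->AC, B->BC, C->BD, D->AB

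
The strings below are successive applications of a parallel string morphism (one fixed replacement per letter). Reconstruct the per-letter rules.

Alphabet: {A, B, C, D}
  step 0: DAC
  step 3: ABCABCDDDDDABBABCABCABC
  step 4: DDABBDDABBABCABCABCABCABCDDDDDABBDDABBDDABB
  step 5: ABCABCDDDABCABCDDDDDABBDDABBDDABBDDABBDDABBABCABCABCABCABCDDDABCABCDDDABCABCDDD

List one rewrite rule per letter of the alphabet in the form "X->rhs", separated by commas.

A->D, B->D, C->ABB, D->ABC

  step 4 ⇒ step 5: DDABBDDABBABCABCABCABCABCDDDDDABBDDABBDDABB ⇒ ABC·ABC·D·D·D·ABC·ABC·D·D·D·D·D·ABB·D·D·ABB·D·D·ABB·D·D·ABB·D·D·ABB·ABC·ABC·ABC·ABC·ABC·D·D·D·ABC·ABC·D·D·D·ABC·ABC·D·D·D
    A ↦ D
    B ↦ D
    C ↦ ABB
    D ↦ ABC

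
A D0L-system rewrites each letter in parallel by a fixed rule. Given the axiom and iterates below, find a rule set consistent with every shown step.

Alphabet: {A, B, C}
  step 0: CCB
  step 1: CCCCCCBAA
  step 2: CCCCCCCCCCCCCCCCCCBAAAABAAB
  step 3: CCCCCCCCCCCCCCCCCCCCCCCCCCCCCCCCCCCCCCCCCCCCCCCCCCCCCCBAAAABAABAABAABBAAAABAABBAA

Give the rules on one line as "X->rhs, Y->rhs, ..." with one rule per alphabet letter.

  step 2 ⇒ step 3: CCCCCCCCCCCCCCCCCCBAAAABAAB ⇒ CCC·CCC·CCC·CCC·CCC·CCC·CCC·CCC·CCC·CCC·CCC·CCC·CCC·CCC·CCC·CCC·CCC·CCC·BAA·AAB·AAB·AAB·AAB·BAA·AAB·AAB·BAA
    A ↦ AAB
    B ↦ BAA
    C ↦ CCC

A->AAB, B->BAA, C->CCC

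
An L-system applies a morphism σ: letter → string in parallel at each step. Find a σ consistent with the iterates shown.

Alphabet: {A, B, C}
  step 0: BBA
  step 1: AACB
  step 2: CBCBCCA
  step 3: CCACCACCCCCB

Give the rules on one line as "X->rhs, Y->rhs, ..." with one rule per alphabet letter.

  step 2 ⇒ step 3: CBCBCCA ⇒ CC·A·CC·A·CC·CC·CB
    A ↦ CB
    B ↦ A
    C ↦ CC

A->CB, B->A, C->CC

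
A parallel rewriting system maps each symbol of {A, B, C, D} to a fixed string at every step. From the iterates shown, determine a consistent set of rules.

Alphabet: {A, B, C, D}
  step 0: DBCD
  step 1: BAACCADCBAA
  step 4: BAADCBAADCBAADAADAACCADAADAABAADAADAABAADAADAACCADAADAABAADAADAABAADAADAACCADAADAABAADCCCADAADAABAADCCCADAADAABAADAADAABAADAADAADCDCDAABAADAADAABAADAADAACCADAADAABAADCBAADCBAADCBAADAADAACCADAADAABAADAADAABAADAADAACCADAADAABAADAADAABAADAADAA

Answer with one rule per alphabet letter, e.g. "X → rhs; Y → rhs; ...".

A->DAA, B->CCA, C->DC, D->BAA

  step 0 ⇒ step 1: DBCD ⇒ BAA·CCA·DC·BAA
    B ↦ CCA
    C ↦ DC
    D ↦ BAA
    A ↦ DAA  (constrained at step 1)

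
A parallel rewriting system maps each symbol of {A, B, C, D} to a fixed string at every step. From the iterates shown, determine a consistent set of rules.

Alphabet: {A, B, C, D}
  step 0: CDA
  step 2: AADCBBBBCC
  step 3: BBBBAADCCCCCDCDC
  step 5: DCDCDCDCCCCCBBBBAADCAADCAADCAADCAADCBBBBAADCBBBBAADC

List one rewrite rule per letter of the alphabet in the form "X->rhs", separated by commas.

A->BB, B->C, C->DC, D->AA

  step 2 ⇒ step 3: AADCBBBBCC ⇒ BB·BB·AA·DC·C·C·C·C·DC·DC
    A ↦ BB
    B ↦ C
    C ↦ DC
    D ↦ AA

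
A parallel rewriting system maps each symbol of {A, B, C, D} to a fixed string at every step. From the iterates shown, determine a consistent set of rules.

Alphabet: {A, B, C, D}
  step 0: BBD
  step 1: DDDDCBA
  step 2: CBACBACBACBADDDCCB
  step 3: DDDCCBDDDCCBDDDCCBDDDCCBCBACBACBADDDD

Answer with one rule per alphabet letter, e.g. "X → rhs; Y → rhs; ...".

A->CCB, B->DD, C->D, D->CBA

  step 2 ⇒ step 3: CBACBACBACBADDDCCB ⇒ D·DD·CCB·D·DD·CCB·D·DD·CCB·D·DD·CCB·CBA·CBA·CBA·D·D·DD
    A ↦ CCB
    B ↦ DD
    C ↦ D
    D ↦ CBA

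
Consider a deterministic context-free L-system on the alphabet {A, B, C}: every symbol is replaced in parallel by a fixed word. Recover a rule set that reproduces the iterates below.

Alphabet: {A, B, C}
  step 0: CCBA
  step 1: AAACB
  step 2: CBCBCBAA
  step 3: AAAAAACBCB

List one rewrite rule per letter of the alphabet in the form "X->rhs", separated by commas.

  step 2 ⇒ step 3: CBCBCBAA ⇒ A·A·A·A·A·A·CB·CB
    A ↦ CB
    B ↦ A
    C ↦ A

A->CB, B->A, C->A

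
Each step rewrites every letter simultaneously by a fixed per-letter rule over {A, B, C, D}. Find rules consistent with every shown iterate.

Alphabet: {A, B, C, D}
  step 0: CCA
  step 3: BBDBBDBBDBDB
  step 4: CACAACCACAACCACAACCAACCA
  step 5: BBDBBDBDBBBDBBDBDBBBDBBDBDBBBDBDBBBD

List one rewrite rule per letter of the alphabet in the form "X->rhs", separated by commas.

  step 4 ⇒ step 5: CACAACCACAACCACAACCAACCA ⇒ B·BD·B·BD·BD·B·B·BD·B·BD·BD·B·B·BD·B·BD·BD·B·B·BD·BD·B·B·BD
    A ↦ BD
    C ↦ B
  step 3 ⇒ step 4: BBDBBDBBDBDB ⇒ CA·CA·AC·CA·CA·AC·CA·CA·AC·CA·AC·CA
    B ↦ CA
  step 3 ⇒ step 4: BBDBBDBBDBDB ⇒ CA·CA·AC·CA·CA·AC·CA·CA·AC·CA·AC·CA
    D ↦ AC

A->BD, B->CA, C->B, D->AC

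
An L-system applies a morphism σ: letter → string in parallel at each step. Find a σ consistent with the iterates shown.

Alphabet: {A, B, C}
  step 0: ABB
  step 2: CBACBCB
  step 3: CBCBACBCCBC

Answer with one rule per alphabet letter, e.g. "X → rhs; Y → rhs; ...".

  step 2 ⇒ step 3: CBACBCB ⇒ CB·C·BA·CB·C·CB·C
    A ↦ BA
    B ↦ C
    C ↦ CB

A->BA, B->C, C->CB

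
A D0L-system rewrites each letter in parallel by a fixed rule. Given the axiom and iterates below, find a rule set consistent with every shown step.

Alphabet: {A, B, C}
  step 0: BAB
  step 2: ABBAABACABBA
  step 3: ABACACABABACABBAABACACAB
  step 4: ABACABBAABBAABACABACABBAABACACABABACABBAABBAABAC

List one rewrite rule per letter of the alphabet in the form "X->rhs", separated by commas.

A->AB, B->AC, C->BA

  step 3 ⇒ step 4: ABACACABABACABBAABACACAB ⇒ AB·AC·AB·BA·AB·BA·AB·AC·AB·AC·AB·BA·AB·AC·AC·AB·AB·AC·AB·BA·AB·BA·AB·AC
    A ↦ AB
    B ↦ AC
    C ↦ BA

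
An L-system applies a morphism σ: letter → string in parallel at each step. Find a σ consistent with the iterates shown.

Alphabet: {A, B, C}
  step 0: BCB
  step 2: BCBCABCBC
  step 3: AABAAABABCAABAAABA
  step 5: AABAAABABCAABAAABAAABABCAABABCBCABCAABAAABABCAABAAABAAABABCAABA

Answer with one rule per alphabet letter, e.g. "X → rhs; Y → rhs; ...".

A->BC, B->A, C->ABA

  step 2 ⇒ step 3: BCBCABCBC ⇒ A·ABA·A·ABA·BC·A·ABA·A·ABA
    A ↦ BC
    B ↦ A
    C ↦ ABA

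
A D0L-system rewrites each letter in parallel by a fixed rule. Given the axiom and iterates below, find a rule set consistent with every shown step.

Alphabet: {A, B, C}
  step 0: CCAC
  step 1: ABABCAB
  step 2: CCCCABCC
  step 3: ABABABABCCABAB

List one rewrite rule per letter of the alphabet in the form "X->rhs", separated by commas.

  step 2 ⇒ step 3: CCCCABCC ⇒ AB·AB·AB·AB·C·C·AB·AB
    A ↦ C
    B ↦ C
    C ↦ AB

A->C, B->C, C->AB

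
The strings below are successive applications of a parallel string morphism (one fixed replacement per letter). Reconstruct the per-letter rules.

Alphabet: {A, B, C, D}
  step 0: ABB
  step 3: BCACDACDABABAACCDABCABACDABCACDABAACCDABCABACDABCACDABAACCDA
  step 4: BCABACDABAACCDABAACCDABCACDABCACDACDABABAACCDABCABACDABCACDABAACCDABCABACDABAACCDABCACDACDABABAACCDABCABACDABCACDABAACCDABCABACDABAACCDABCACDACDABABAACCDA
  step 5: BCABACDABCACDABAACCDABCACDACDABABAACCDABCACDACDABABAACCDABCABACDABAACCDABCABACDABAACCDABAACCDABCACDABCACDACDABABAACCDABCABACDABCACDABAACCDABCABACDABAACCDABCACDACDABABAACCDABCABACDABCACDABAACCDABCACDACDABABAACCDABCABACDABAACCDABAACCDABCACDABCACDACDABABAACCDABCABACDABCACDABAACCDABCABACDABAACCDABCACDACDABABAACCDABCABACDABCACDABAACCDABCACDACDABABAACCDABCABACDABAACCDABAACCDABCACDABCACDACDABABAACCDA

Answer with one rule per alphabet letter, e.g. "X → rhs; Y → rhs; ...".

  step 4 ⇒ step 5: BCABACDABAACCDABAACCDABCACDABCACDACDABABAACCDABCABACDABCACDABAACCDABCABACDABAACCDABCACDACDABABAACCDABCABACDABCACDABAACCDABCABACDABAACCDABCACDACDABABAACCDA ⇒ BCA·BA·CDA·BCA·CDA·BA·AC·CDA·BCA·CDA·CDA·BA·BA·AC·CDA·BCA·CDA·CDA·BA·BA·AC·CDA·BCA·BA·CDA·BA·AC·CDA·BCA·BA·CDA·BA·AC·CDA·BA·AC·CDA·BCA·CDA·BCA·CDA·CDA·BA·BA·AC·CDA·BCA·BA·CDA·BCA·CDA·BA·AC·CDA·BCA·BA·CDA·BA·AC·CDA·BCA·CDA·CDA·BA·BA·AC·CDA·BCA·BA·CDA·BCA·CDA·BA·AC·CDA·BCA·CDA·CDA·BA·BA·AC·CDA·BCA·BA·CDA·BA·AC·CDA·BA·AC·CDA·BCA·CDA·BCA·CDA·CDA·BA·BA·AC·CDA·BCA·BA·CDA·BCA·CDA·BA·AC·CDA·BCA·BA·CDA·BA·AC·CDA·BCA·CDA·CDA·BA·BA·AC·CDA·BCA·BA·CDA·BCA·CDA·BA·AC·CDA·BCA·CDA·CDA·BA·BA·AC·CDA·BCA·BA·CDA·BA·AC·CDA·BA·AC·CDA·BCA·CDA·BCA·CDA·CDA·BA·BA·AC·CDA
    A ↦ CDA
    B ↦ BCA
    C ↦ BA
    D ↦ AC

A->CDA, B->BCA, C->BA, D->AC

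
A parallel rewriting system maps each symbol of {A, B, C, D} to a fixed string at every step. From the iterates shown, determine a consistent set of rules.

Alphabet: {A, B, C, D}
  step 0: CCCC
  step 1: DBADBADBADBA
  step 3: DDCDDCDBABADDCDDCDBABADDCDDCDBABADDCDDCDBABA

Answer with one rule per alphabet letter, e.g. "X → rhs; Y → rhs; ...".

  step 0 ⇒ step 1: CCCC ⇒ DBA·DBA·DBA·DBA
    C ↦ DBA
    A ↦ B  (constrained at step 1)
    B ↦ A  (constrained at step 1)
    D ↦ DDC  (constrained at step 1)

A->B, B->A, C->DBA, D->DDC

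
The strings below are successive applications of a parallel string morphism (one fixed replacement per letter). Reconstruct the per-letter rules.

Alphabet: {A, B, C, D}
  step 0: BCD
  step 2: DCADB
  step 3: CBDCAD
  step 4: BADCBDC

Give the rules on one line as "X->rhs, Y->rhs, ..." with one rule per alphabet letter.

  step 3 ⇒ step 4: CBDCAD ⇒ B·AD·C·B·D·C
    A ↦ D
    B ↦ AD
    C ↦ B
    D ↦ C

A->D, B->AD, C->B, D->C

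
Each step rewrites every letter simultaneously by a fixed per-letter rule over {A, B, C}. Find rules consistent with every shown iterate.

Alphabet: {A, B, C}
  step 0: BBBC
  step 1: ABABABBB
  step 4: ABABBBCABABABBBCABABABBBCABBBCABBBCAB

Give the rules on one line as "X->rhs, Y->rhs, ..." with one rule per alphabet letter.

  step 0 ⇒ step 1: BBBC ⇒ AB·AB·AB·BB
    B ↦ AB
    C ↦ BB
    A ↦ C  (constrained at step 1)

A->C, B->AB, C->BB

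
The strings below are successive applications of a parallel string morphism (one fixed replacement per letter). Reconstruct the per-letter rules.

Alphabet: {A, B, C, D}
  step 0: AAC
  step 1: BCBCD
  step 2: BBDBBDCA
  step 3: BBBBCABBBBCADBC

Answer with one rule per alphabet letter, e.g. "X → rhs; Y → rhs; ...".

  step 2 ⇒ step 3: BBDBBDCA ⇒ BB·BB·CA·BB·BB·CA·D·BC
    A ↦ BC
    B ↦ BB
    C ↦ D
    D ↦ CA

A->BC, B->BB, C->D, D->CA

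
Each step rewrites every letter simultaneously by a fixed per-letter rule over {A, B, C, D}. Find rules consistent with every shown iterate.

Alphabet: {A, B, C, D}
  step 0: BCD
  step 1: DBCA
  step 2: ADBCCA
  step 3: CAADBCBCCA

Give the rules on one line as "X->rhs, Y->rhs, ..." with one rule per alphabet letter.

A->CA, B->D, C->BC, D->A

  step 2 ⇒ step 3: ADBCCA ⇒ CA·A·D·BC·BC·CA
    A ↦ CA
    B ↦ D
    C ↦ BC
    D ↦ A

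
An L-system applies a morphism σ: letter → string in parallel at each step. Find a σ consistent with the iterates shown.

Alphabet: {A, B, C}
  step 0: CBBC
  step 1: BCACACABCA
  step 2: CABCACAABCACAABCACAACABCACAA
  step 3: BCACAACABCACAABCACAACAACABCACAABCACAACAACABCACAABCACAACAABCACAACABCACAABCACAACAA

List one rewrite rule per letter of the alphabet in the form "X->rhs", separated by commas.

  step 2 ⇒ step 3: CABCACAABCACAABCACAACABCACAA ⇒ BCA·CAA·CA·BCA·CAA·BCA·CAA·CAA·CA·BCA·CAA·BCA·CAA·CAA·CA·BCA·CAA·BCA·CAA·CAA·BCA·CAA·CA·BCA·CAA·BCA·CAA·CAA
    A ↦ CAA
    B ↦ CA
    C ↦ BCA

A->CAA, B->CA, C->BCA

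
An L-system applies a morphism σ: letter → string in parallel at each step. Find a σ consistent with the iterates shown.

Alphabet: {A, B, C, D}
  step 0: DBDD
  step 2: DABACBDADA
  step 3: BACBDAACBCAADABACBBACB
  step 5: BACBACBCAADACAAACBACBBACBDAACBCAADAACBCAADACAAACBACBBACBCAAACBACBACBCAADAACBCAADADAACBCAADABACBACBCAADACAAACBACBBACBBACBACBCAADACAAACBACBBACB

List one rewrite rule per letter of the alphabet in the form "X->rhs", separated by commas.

A->ACB, B->DA, C->CAA, D->B

  step 2 ⇒ step 3: DABACBDADA ⇒ B·ACB·DA·ACB·CAA·DA·B·ACB·B·ACB
    A ↦ ACB
    B ↦ DA
    C ↦ CAA
    D ↦ B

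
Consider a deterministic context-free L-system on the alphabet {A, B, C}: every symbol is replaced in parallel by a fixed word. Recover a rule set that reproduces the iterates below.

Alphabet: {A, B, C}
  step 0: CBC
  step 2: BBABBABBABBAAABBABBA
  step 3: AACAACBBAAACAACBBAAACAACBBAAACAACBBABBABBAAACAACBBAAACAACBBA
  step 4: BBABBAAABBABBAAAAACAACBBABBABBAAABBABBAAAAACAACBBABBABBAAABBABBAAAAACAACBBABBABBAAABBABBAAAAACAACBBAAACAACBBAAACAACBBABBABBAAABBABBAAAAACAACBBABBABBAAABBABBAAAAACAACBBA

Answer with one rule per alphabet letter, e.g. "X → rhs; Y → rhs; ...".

  step 3 ⇒ step 4: AACAACBBAAACAACBBAAACAACBBAAACAACBBABBABBAAACAACBBAAACAACBBA ⇒ BBA·BBA·AA·BBA·BBA·AA·AAC·AAC·BBA·BBA·BBA·AA·BBA·BBA·AA·AAC·AAC·BBA·BBA·BBA·AA·BBA·BBA·AA·AAC·AAC·BBA·BBA·BBA·AA·BBA·BBA·AA·AAC·AAC·BBA·AAC·AAC·BBA·AAC·AAC·BBA·BBA·BBA·AA·BBA·BBA·AA·AAC·AAC·BBA·BBA·BBA·AA·BBA·BBA·AA·AAC·AAC·BBA
    A ↦ BBA
    B ↦ AAC
    C ↦ AA

A->BBA, B->AAC, C->AA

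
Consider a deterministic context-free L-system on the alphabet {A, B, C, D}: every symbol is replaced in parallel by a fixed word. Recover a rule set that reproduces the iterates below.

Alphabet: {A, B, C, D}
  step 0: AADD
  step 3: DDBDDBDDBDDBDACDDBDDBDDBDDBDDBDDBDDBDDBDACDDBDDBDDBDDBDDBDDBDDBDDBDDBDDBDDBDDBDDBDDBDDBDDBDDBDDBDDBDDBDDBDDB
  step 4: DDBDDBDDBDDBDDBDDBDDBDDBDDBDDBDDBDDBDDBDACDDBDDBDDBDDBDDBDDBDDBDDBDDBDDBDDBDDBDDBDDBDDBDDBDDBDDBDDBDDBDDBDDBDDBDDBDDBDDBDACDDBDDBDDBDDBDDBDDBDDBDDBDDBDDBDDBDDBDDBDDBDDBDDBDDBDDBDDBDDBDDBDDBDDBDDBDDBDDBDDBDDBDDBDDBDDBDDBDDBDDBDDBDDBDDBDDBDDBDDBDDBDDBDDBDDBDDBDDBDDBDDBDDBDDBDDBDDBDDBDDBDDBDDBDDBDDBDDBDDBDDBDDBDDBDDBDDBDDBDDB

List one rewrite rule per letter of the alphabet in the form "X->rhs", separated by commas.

  step 3 ⇒ step 4: DDBDDBDDBDDBDACDDBDDBDDBDDBDDBDDBDDBDDBDACDDBDDBDDBDDBDDBDDBDDBDDBDDBDDBDDBDDBDDBDDBDDBDDBDDBDDBDDBDDBDDBDDB ⇒ DDB·DDB·DDB·DDB·DDB·DDB·DDB·DDB·DDB·DDB·DDB·DDB·DDB·DAC·DDB·DDB·DDB·DDB·DDB·DDB·DDB·DDB·DDB·DDB·DDB·DDB·DDB·DDB·DDB·DDB·DDB·DDB·DDB·DDB·DDB·DDB·DDB·DDB·DDB·DDB·DAC·DDB·DDB·DDB·DDB·DDB·DDB·DDB·DDB·DDB·DDB·DDB·DDB·DDB·DDB·DDB·DDB·DDB·DDB·DDB·DDB·DDB·DDB·DDB·DDB·DDB·DDB·DDB·DDB·DDB·DDB·DDB·DDB·DDB·DDB·DDB·DDB·DDB·DDB·DDB·DDB·DDB·DDB·DDB·DDB·DDB·DDB·DDB·DDB·DDB·DDB·DDB·DDB·DDB·DDB·DDB·DDB·DDB·DDB·DDB·DDB·DDB·DDB·DDB·DDB·DDB·DDB·DDB
    A ↦ DAC
    B ↦ DDB
    C ↦ DDB
    D ↦ DDB

A->DAC, B->DDB, C->DDB, D->DDB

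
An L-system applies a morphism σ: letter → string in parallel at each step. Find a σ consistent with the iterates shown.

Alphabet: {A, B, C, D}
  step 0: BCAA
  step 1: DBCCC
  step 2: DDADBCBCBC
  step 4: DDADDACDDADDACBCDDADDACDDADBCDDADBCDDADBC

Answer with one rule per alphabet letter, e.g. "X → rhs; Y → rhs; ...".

A->C, B->D, C->BC, D->DDA

  step 1 ⇒ step 2: DBCCC ⇒ DDA·D·BC·BC·BC
    B ↦ D
    C ↦ BC
    D ↦ DDA
  step 0 ⇒ step 1: BCAA ⇒ D·BC·C·C
    A ↦ C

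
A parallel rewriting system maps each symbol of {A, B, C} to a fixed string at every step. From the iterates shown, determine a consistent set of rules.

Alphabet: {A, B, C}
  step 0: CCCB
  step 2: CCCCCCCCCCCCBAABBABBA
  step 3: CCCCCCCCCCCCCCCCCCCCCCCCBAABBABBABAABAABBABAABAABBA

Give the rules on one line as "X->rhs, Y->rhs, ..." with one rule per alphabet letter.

  step 2 ⇒ step 3: CCCCCCCCCCCCBAABBABBA ⇒ CC·CC·CC·CC·CC·CC·CC·CC·CC·CC·CC·CC·BAA·BBA·BBA·BAA·BAA·BBA·BAA·BAA·BBA
    A ↦ BBA
    B ↦ BAA
    C ↦ CC

A->BBA, B->BAA, C->CC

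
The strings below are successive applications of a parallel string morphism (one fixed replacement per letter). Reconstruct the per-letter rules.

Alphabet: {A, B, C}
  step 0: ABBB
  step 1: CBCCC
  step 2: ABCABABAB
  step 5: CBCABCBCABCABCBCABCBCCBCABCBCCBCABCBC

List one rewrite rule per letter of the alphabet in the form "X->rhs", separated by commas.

A->CB, B->C, C->AB

  step 1 ⇒ step 2: CBCCC ⇒ AB·C·AB·AB·AB
    B ↦ C
    C ↦ AB
  step 0 ⇒ step 1: ABBB ⇒ CB·C·C·C
    A ↦ CB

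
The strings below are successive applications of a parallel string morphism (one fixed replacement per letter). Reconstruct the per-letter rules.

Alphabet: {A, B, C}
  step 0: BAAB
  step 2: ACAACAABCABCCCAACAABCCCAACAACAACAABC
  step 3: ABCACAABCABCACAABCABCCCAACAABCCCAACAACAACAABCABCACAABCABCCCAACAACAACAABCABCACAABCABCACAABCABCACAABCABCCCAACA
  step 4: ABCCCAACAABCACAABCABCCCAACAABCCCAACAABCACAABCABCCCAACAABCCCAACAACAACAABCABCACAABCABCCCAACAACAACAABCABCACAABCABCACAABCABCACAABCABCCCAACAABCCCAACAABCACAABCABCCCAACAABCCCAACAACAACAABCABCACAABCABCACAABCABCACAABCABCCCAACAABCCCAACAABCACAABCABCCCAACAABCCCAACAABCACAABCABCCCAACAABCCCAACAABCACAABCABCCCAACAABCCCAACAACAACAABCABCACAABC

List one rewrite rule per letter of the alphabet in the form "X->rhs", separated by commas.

A->ABC, B->CCA, C->ACA

  step 3 ⇒ step 4: ABCACAABCABCACAABCABCCCAACAABCCCAACAACAACAABCABCACAABCABCCCAACAACAACAABCABCACAABCABCACAABCABCACAABCABCCCAACA ⇒ ABC·CCA·ACA·ABC·ACA·ABC·ABC·CCA·ACA·ABC·CCA·ACA·ABC·ACA·ABC·ABC·CCA·ACA·ABC·CCA·ACA·ACA·ACA·ABC·ABC·ACA·ABC·ABC·CCA·ACA·ACA·ACA·ABC·ABC·ACA·ABC·ABC·ACA·ABC·ABC·ACA·ABC·ABC·CCA·ACA·ABC·CCA·ACA·ABC·ACA·ABC·ABC·CCA·ACA·ABC·CCA·ACA·ACA·ACA·ABC·ABC·ACA·ABC·ABC·ACA·ABC·ABC·ACA·ABC·ABC·CCA·ACA·ABC·CCA·ACA·ABC·ACA·ABC·ABC·CCA·ACA·ABC·CCA·ACA·ABC·ACA·ABC·ABC·CCA·ACA·ABC·CCA·ACA·ABC·ACA·ABC·ABC·CCA·ACA·ABC·CCA·ACA·ACA·ACA·ABC·ABC·ACA·ABC
    A ↦ ABC
    B ↦ CCA
    C ↦ ACA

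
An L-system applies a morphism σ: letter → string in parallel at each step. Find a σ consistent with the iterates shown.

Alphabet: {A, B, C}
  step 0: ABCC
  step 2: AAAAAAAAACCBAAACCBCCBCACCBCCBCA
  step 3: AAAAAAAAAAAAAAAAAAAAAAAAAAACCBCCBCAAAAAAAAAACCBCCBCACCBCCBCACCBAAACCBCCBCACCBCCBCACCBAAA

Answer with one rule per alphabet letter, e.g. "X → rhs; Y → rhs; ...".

  step 2 ⇒ step 3: AAAAAAAAACCBAAACCBCCBCACCBCCBCA ⇒ AAA·AAA·AAA·AAA·AAA·AAA·AAA·AAA·AAA·CCB·CCB·CA·AAA·AAA·AAA·CCB·CCB·CA·CCB·CCB·CA·CCB·AAA·CCB·CCB·CA·CCB·CCB·CA·CCB·AAA
    A ↦ AAA
    B ↦ CA
    C ↦ CCB

A->AAA, B->CA, C->CCB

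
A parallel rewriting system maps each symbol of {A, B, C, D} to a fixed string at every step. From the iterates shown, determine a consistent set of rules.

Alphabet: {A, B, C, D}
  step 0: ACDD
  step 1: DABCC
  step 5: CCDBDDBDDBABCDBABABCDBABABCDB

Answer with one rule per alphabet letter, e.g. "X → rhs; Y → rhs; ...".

A->D, B->DB, C->AB, D->C

  step 0 ⇒ step 1: ACDD ⇒ D·AB·C·C
    A ↦ D
    C ↦ AB
    D ↦ C
    B ↦ DB  (constrained at step 1)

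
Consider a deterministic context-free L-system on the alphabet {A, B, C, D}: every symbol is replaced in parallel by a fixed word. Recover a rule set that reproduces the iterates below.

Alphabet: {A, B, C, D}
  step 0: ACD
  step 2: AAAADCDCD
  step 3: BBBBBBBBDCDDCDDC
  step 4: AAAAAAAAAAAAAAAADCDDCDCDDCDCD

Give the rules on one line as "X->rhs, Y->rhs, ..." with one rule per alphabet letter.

A->BB, B->AA, C->D, D->DC

  step 3 ⇒ step 4: BBBBBBBBDCDDCDDC ⇒ AA·AA·AA·AA·AA·AA·AA·AA·DC·D·DC·DC·D·DC·DC·D
    B ↦ AA
    C ↦ D
    D ↦ DC
  step 2 ⇒ step 3: AAAADCDCD ⇒ BB·BB·BB·BB·DC·D·DC·D·DC
    A ↦ BB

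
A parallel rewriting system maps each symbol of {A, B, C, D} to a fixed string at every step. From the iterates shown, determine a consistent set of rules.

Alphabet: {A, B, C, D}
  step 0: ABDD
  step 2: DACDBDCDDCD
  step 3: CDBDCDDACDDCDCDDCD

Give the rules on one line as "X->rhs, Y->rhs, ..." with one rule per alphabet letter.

A->B, B->DA, C->D, D->CD

  step 2 ⇒ step 3: DACDBDCDDCD ⇒ CD·B·D·CD·DA·CD·D·CD·CD·D·CD
    A ↦ B
    B ↦ DA
    C ↦ D
    D ↦ CD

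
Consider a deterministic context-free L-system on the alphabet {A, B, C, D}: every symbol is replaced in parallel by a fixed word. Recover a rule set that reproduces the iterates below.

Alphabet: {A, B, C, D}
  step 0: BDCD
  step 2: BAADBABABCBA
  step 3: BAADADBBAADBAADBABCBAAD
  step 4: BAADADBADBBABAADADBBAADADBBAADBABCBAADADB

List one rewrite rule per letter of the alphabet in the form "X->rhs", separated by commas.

A->AD, B->BA, C->BC, D->B

  step 3 ⇒ step 4: BAADADBBAADBAADBABCBAAD ⇒ BA·AD·AD·B·AD·B·BA·BA·AD·AD·B·BA·AD·AD·B·BA·AD·BA·BC·BA·AD·AD·B
    A ↦ AD
    B ↦ BA
    C ↦ BC
    D ↦ B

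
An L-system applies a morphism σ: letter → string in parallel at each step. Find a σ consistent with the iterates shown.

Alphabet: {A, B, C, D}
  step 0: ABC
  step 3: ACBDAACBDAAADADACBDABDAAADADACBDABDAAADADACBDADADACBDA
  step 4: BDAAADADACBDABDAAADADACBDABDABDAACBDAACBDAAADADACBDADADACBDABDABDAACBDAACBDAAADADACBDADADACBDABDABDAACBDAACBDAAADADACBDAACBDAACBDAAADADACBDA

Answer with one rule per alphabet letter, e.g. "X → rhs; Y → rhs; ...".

A->BDA, B->DAD, C->AA, D->AC

  step 3 ⇒ step 4: ACBDAACBDAAADADACBDABDAAADADACBDABDAAADADACBDADADACBDA ⇒ BDA·AA·DAD·AC·BDA·BDA·AA·DAD·AC·BDA·BDA·BDA·AC·BDA·AC·BDA·AA·DAD·AC·BDA·DAD·AC·BDA·BDA·BDA·AC·BDA·AC·BDA·AA·DAD·AC·BDA·DAD·AC·BDA·BDA·BDA·AC·BDA·AC·BDA·AA·DAD·AC·BDA·AC·BDA·AC·BDA·AA·DAD·AC·BDA
    A ↦ BDA
    B ↦ DAD
    C ↦ AA
    D ↦ AC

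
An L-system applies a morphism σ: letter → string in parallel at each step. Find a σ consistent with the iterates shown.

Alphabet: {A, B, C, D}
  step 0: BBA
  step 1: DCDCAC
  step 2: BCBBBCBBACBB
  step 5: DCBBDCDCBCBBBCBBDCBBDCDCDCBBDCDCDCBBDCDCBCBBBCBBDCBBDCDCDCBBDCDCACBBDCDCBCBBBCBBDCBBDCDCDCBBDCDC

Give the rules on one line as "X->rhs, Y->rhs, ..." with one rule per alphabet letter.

A->AC, B->DC, C->BB, D->BC

  step 1 ⇒ step 2: DCDCAC ⇒ BC·BB·BC·BB·AC·BB
    A ↦ AC
    C ↦ BB
    D ↦ BC
  step 0 ⇒ step 1: BBA ⇒ DC·DC·AC
    B ↦ DC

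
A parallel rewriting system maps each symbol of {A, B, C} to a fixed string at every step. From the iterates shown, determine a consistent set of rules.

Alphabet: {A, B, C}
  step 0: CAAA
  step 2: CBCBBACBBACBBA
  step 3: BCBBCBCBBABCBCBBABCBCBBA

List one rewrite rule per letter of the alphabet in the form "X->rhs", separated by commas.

A->BA, B->CB, C->B

  step 2 ⇒ step 3: CBCBBACBBACBBA ⇒ B·CB·B·CB·CB·BA·B·CB·CB·BA·B·CB·CB·BA
    A ↦ BA
    B ↦ CB
    C ↦ B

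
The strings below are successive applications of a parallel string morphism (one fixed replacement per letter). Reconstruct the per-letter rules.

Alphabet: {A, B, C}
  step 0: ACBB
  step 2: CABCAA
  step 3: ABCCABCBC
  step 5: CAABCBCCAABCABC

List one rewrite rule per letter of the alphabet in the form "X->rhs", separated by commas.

  step 2 ⇒ step 3: CABCAA ⇒ A·BC·C·A·BC·BC
    A ↦ BC
    B ↦ C
    C ↦ A

A->BC, B->C, C->A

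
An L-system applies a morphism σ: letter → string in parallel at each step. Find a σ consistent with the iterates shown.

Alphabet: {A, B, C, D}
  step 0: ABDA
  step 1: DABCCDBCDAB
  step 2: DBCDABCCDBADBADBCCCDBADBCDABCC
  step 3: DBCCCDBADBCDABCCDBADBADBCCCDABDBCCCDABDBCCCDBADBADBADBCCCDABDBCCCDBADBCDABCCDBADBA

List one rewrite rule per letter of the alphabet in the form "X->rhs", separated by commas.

  step 2 ⇒ step 3: DBCDABCCDBADBADBCCCDBADBCDABCC ⇒ DBC·CC·DBA·DBC·DAB·CC·DBA·DBA·DBC·CC·DAB·DBC·CC·DAB·DBC·CC·DBA·DBA·DBA·DBC·CC·DAB·DBC·CC·DBA·DBC·DAB·CC·DBA·DBA
    A ↦ DAB
    B ↦ CC
    C ↦ DBA
    D ↦ DBC

A->DAB, B->CC, C->DBA, D->DBC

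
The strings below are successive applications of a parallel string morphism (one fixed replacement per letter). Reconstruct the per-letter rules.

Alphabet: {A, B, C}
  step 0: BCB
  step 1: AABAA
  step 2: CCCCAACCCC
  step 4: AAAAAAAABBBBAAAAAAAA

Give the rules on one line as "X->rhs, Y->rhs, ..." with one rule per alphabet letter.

A->CC, B->AA, C->B

  step 1 ⇒ step 2: AABAA ⇒ CC·CC·AA·CC·CC
    A ↦ CC
    B ↦ AA
  step 0 ⇒ step 1: BCB ⇒ AA·B·AA
    C ↦ B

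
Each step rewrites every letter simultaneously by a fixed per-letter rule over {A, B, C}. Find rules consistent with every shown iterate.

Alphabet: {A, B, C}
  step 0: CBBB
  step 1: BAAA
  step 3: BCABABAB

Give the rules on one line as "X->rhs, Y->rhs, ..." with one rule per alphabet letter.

A->BC, B->A, C->B

  step 0 ⇒ step 1: CBBB ⇒ B·A·A·A
    B ↦ A
    C ↦ B
    A ↦ BC  (constrained at step 1)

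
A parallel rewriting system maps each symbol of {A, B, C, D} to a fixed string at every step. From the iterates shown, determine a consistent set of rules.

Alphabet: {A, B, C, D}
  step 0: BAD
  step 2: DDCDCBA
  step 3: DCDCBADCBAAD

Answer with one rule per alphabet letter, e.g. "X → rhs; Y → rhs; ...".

  step 2 ⇒ step 3: DDCDCBA ⇒ DC·DC·BA·DC·BA·A·D
    A ↦ D
    B ↦ A
    C ↦ BA
    D ↦ DC

A->D, B->A, C->BA, D->DC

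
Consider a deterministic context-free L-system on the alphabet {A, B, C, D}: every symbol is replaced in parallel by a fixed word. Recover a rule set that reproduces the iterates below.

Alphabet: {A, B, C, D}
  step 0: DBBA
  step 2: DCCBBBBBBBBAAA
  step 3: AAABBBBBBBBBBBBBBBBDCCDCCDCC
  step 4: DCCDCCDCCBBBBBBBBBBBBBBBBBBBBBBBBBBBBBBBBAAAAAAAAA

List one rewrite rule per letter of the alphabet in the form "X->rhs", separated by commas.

A->DCC, B->BB, C->A, D->A

  step 3 ⇒ step 4: AAABBBBBBBBBBBBBBBBDCCDCCDCC ⇒ DCC·DCC·DCC·BB·BB·BB·BB·BB·BB·BB·BB·BB·BB·BB·BB·BB·BB·BB·BB·A·A·A·A·A·A·A·A·A
    A ↦ DCC
    B ↦ BB
    C ↦ A
    D ↦ A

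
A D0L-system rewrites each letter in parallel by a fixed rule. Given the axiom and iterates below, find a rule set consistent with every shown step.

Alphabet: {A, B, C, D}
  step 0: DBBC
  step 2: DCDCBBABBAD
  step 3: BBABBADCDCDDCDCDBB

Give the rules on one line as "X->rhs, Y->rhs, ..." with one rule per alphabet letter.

A->D, B->DC, C->A, D->BB

  step 2 ⇒ step 3: DCDCBBABBAD ⇒ BB·A·BB·A·DC·DC·D·DC·DC·D·BB
    A ↦ D
    B ↦ DC
    C ↦ A
    D ↦ BB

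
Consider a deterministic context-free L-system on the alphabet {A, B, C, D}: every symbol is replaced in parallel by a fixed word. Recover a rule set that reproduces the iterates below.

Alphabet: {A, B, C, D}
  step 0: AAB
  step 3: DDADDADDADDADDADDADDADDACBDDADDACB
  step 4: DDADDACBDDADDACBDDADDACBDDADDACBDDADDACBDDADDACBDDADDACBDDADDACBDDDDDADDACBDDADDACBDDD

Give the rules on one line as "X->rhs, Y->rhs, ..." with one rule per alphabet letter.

  step 3 ⇒ step 4: DDADDADDADDADDADDADDADDACBDDADDACB ⇒ DDA·DDA·CB·DDA·DDA·CB·DDA·DDA·CB·DDA·DDA·CB·DDA·DDA·CB·DDA·DDA·CB·DDA·DDA·CB·DDA·DDA·CB·D·DD·DDA·DDA·CB·DDA·DDA·CB·D·DD
    A ↦ CB
    B ↦ DD
    C ↦ D
    D ↦ DDA

A->CB, B->DD, C->D, D->DDA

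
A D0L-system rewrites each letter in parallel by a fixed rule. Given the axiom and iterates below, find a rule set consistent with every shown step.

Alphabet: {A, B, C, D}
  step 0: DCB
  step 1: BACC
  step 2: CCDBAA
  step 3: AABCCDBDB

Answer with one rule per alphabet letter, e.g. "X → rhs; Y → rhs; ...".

  step 2 ⇒ step 3: CCDBAA ⇒ A·A·B·CC·DB·DB
    A ↦ DB
    B ↦ CC
    C ↦ A
    D ↦ B

A->DB, B->CC, C->A, D->B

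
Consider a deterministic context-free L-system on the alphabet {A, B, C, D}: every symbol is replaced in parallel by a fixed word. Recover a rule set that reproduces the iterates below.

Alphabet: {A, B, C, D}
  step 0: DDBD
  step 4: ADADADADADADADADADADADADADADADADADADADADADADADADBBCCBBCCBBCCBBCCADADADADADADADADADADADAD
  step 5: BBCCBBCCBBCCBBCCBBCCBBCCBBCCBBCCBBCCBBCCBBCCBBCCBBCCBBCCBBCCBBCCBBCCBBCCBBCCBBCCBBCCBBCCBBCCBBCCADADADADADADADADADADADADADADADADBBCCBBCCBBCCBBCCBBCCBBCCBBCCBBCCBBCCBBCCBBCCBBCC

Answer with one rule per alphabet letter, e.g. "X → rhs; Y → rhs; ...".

A->B, B->AD, C->AD, D->BCC

  step 4 ⇒ step 5: ADADADADADADADADADADADADADADADADADADADADADADADADBBCCBBCCBBCCBBCCADADADADADADADADADADADAD ⇒ B·BCC·B·BCC·B·BCC·B·BCC·B·BCC·B·BCC·B·BCC·B·BCC·B·BCC·B·BCC·B·BCC·B·BCC·B·BCC·B·BCC·B·BCC·B·BCC·B·BCC·B·BCC·B·BCC·B·BCC·B·BCC·B·BCC·B·BCC·B·BCC·AD·AD·AD·AD·AD·AD·AD·AD·AD·AD·AD·AD·AD·AD·AD·AD·B·BCC·B·BCC·B·BCC·B·BCC·B·BCC·B·BCC·B·BCC·B·BCC·B·BCC·B·BCC·B·BCC·B·BCC
    A ↦ B
    B ↦ AD
    C ↦ AD
    D ↦ BCC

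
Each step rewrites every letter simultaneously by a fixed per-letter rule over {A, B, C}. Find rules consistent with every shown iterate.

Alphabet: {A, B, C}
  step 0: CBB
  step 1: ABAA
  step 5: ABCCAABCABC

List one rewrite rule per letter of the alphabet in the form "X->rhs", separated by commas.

A->C, B->A, C->AB

  step 0 ⇒ step 1: CBB ⇒ AB·A·A
    B ↦ A
    C ↦ AB
    A ↦ C  (constrained at step 1)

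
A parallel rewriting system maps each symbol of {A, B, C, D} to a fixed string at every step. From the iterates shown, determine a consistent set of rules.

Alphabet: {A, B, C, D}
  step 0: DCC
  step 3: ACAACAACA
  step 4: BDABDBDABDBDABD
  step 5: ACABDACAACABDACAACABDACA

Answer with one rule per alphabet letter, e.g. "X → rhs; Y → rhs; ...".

  step 4 ⇒ step 5: BDABDBDABDBDABD ⇒ AC·A·BD·AC·A·AC·A·BD·AC·A·AC·A·BD·AC·A
    A ↦ BD
    B ↦ AC
    D ↦ A
  step 3 ⇒ step 4: ACAACAACA ⇒ BD·A·BD·BD·A·BD·BD·A·BD
    C ↦ A

A->BD, B->AC, C->A, D->A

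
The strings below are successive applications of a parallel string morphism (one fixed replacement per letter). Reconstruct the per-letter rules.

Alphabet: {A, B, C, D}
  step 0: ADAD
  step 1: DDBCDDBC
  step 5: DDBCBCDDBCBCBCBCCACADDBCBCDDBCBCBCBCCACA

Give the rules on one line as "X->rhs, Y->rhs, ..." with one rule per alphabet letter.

  step 0 ⇒ step 1: ADAD ⇒ DD·BC·DD·BC
    A ↦ DD
    D ↦ BC
    B ↦ C  (constrained at step 1)
    C ↦ A  (constrained at step 1)

A->DD, B->C, C->A, D->BC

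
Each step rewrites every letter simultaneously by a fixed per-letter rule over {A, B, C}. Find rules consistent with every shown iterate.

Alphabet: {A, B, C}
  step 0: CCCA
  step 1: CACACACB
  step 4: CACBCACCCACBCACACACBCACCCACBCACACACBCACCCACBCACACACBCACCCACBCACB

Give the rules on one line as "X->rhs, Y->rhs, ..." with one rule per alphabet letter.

  step 0 ⇒ step 1: CCCA ⇒ CA·CA·CA·CB
    A ↦ CB
    C ↦ CA
    B ↦ CC  (constrained at step 1)

A->CB, B->CC, C->CA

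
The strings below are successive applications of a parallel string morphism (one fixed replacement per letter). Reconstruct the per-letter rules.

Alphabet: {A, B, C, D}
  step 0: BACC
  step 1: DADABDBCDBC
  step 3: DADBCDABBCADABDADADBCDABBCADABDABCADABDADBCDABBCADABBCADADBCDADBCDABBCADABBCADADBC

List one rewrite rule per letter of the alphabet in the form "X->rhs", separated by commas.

A->DAB, B->DA, C->DBC, D->BCA

  step 0 ⇒ step 1: BACC ⇒ DA·DAB·DBC·DBC
    A ↦ DAB
    B ↦ DA
    C ↦ DBC
    D ↦ BCA  (constrained at step 1)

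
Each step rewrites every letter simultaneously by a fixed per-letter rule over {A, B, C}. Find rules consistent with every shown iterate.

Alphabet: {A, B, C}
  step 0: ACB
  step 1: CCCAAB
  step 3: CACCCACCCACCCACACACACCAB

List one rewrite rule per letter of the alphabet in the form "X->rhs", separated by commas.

  step 0 ⇒ step 1: ACB ⇒ CC·CA·AB
    A ↦ CC
    B ↦ AB
    C ↦ CA

A->CC, B->AB, C->CA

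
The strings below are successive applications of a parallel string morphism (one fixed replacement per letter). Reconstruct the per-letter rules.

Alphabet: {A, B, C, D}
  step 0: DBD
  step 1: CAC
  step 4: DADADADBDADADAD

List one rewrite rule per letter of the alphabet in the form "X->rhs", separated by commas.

A->B, B->A, C->DAD, D->C

  step 0 ⇒ step 1: DBD ⇒ C·A·C
    B ↦ A
    D ↦ C
    A ↦ B  (constrained at step 1)
    C ↦ DAD  (constrained at step 1)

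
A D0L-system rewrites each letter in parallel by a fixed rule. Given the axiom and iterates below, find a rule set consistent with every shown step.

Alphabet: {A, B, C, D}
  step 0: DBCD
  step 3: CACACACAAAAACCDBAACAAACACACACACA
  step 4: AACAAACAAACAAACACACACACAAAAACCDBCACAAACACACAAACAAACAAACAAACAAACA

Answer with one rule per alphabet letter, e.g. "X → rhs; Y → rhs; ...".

  step 3 ⇒ step 4: CACACACAAAAACCDBAACAAACACACACACA ⇒ AA·CA·AA·CA·AA·CA·AA·CA·CA·CA·CA·CA·AA·AA·CC·DB·CA·CA·AA·CA·CA·CA·AA·CA·AA·CA·AA·CA·AA·CA·AA·CA
    A ↦ CA
    B ↦ DB
    C ↦ AA
    D ↦ CC

A->CA, B->DB, C->AA, D->CC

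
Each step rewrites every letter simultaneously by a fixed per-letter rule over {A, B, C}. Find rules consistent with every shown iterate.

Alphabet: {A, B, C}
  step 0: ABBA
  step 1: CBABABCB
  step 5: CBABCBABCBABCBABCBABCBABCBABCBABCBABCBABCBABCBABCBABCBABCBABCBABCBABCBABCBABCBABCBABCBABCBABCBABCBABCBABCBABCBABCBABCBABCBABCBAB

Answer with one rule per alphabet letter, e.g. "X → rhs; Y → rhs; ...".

A->CB, B->AB, C->CB

  step 0 ⇒ step 1: ABBA ⇒ CB·AB·AB·CB
    A ↦ CB
    B ↦ AB
    C ↦ CB  (constrained at step 1)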